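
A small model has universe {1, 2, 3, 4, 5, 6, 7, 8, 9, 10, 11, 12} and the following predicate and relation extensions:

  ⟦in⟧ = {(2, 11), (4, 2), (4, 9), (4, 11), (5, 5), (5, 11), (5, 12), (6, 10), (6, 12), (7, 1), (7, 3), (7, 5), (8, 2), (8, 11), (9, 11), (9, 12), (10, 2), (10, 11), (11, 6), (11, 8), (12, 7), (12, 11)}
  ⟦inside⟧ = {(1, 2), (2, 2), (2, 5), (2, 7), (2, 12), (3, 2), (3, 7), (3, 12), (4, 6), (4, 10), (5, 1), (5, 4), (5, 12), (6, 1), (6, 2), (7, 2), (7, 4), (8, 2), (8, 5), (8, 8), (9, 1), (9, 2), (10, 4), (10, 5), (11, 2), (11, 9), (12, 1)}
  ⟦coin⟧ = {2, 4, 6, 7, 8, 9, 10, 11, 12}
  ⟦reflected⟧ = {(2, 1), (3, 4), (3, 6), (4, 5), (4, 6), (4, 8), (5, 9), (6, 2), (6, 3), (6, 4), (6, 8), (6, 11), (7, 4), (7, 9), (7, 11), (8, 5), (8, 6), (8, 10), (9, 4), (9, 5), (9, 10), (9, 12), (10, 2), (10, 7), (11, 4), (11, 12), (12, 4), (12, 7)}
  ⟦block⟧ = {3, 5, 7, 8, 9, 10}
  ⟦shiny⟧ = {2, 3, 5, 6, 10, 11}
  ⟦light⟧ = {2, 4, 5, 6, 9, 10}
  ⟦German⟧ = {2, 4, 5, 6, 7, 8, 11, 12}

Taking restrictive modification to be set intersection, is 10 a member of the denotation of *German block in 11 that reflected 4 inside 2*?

no

⟦in 11⟧ = {x : ⟨x, 11⟩ ∈ ⟦in⟧} = {2, 4, 5, 8, 9, 10, 12}
⟦that reflected 4⟧ = {x : ⟨x, 4⟩ ∈ ⟦reflected⟧} = {3, 6, 7, 9, 11, 12}
⟦inside 2⟧ = {x : ⟨x, 2⟩ ∈ ⟦inside⟧} = {1, 2, 3, 6, 7, 8, 9, 11}
⟦block⟧ = {3, 5, 7, 8, 9, 10}
… ∩ ⟦in 11⟧ = {3, 5, 7, 8, 9, 10} ∩ {2, 4, 5, 8, 9, 10, 12} = {5, 8, 9, 10}
… ∩ ⟦that reflected 4⟧ = {5, 8, 9, 10} ∩ {3, 6, 7, 9, 11, 12} = {9}
… ∩ ⟦inside 2⟧ = {9} ∩ {1, 2, 3, 6, 7, 8, 9, 11} = {9}
… ∩ ⟦German⟧ = {9} ∩ {2, 4, 5, 6, 7, 8, 11, 12} = ∅
⟦German block in 11 that reflected 4 inside 2⟧ = ∅; 10 ∉ this set.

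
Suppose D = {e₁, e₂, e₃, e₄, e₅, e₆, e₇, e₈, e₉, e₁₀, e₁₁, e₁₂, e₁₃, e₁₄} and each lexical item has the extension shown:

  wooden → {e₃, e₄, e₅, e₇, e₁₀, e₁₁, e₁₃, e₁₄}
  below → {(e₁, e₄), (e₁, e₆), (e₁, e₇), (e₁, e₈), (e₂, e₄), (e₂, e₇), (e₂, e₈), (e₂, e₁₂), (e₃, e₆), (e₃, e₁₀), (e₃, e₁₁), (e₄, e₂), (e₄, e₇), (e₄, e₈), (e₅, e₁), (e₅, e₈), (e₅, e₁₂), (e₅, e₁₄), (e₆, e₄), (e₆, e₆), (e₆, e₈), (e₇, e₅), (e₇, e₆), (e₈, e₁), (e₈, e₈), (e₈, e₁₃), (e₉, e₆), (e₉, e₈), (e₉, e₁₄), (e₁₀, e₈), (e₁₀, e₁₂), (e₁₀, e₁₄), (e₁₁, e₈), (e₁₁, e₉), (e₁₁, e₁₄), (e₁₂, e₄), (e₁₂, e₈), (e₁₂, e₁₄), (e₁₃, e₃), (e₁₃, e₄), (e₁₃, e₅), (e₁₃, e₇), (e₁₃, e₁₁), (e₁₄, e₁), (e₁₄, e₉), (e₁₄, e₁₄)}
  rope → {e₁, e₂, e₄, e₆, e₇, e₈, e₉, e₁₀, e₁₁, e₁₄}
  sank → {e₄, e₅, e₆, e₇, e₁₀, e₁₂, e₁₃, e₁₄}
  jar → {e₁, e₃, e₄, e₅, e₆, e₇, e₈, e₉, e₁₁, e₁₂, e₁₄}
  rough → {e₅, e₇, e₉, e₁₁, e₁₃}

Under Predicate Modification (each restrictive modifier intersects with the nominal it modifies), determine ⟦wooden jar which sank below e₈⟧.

{e₄, e₅}

⟦which sank⟧ = ⟦sank⟧ = {e₄, e₅, e₆, e₇, e₁₀, e₁₂, e₁₃, e₁₄}
⟦below e₈⟧ = {x : ⟨x, e₈⟩ ∈ ⟦below⟧} = {e₁, e₂, e₄, e₅, e₆, e₈, e₉, e₁₀, e₁₁, e₁₂}
⟦jar⟧ = {e₁, e₃, e₄, e₅, e₆, e₇, e₈, e₉, e₁₁, e₁₂, e₁₄}
… ∩ ⟦which sank⟧ = {e₁, e₃, e₄, e₅, e₆, e₇, e₈, e₉, e₁₁, e₁₂, e₁₄} ∩ {e₄, e₅, e₆, e₇, e₁₀, e₁₂, e₁₃, e₁₄} = {e₄, e₅, e₆, e₇, e₁₂, e₁₄}
… ∩ ⟦below e₈⟧ = {e₄, e₅, e₆, e₇, e₁₂, e₁₄} ∩ {e₁, e₂, e₄, e₅, e₆, e₈, e₉, e₁₀, e₁₁, e₁₂} = {e₄, e₅, e₆, e₁₂}
… ∩ ⟦wooden⟧ = {e₄, e₅, e₆, e₁₂} ∩ {e₃, e₄, e₅, e₇, e₁₀, e₁₁, e₁₃, e₁₄} = {e₄, e₅}
So ⟦wooden jar which sank below e₈⟧ = {e₄, e₅}.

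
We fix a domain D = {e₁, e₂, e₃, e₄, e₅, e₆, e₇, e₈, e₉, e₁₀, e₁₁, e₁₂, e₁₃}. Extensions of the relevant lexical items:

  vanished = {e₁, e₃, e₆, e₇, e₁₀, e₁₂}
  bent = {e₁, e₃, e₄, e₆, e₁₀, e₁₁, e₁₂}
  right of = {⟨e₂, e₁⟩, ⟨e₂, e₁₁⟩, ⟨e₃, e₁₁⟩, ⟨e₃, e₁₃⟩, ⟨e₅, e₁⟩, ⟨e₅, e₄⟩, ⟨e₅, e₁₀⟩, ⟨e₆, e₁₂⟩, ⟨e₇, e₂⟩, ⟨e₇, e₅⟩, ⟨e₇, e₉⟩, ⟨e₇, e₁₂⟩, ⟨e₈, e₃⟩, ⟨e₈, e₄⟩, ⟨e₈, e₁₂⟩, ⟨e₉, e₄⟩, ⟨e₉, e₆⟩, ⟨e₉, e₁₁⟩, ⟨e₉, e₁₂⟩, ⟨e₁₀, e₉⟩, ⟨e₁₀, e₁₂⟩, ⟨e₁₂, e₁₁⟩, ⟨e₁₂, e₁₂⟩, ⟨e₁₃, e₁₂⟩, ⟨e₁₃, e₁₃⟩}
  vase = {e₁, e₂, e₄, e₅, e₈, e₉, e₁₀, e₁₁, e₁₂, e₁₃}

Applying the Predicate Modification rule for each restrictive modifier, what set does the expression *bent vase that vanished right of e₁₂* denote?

⟦that vanished⟧ = ⟦vanished⟧ = {e₁, e₃, e₆, e₇, e₁₀, e₁₂}
⟦right of e₁₂⟧ = {x : ⟨x, e₁₂⟩ ∈ ⟦right of⟧} = {e₆, e₇, e₈, e₉, e₁₀, e₁₂, e₁₃}
⟦vase⟧ = {e₁, e₂, e₄, e₅, e₈, e₉, e₁₀, e₁₁, e₁₂, e₁₃}
… ∩ ⟦that vanished⟧ = {e₁, e₂, e₄, e₅, e₈, e₉, e₁₀, e₁₁, e₁₂, e₁₃} ∩ {e₁, e₃, e₆, e₇, e₁₀, e₁₂} = {e₁, e₁₀, e₁₂}
… ∩ ⟦right of e₁₂⟧ = {e₁, e₁₀, e₁₂} ∩ {e₆, e₇, e₈, e₉, e₁₀, e₁₂, e₁₃} = {e₁₀, e₁₂}
… ∩ ⟦bent⟧ = {e₁₀, e₁₂} ∩ {e₁, e₃, e₄, e₆, e₁₀, e₁₁, e₁₂} = {e₁₀, e₁₂}
So ⟦bent vase that vanished right of e₁₂⟧ = {e₁₀, e₁₂}.

{e₁₀, e₁₂}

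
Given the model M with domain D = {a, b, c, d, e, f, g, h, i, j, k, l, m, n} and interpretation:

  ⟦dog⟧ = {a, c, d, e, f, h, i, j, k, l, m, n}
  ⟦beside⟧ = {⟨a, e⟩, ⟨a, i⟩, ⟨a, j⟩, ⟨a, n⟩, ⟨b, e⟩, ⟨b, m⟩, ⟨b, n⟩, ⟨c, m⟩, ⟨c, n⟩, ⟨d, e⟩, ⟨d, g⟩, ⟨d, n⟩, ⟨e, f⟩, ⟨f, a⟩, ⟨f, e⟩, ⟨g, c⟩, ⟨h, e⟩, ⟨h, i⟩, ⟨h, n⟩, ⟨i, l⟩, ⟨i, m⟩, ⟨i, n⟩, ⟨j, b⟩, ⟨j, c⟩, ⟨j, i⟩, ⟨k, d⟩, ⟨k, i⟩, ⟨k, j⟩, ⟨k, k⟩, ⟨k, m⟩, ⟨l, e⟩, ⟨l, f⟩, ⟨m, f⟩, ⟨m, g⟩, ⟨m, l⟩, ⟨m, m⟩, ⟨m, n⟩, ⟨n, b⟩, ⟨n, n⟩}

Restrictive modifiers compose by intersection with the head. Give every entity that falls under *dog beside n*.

{a, c, d, h, i, m, n}

⟦beside n⟧ = {x : ⟨x, n⟩ ∈ ⟦beside⟧} = {a, b, c, d, h, i, m, n}
⟦dog⟧ = {a, c, d, e, f, h, i, j, k, l, m, n}
… ∩ ⟦beside n⟧ = {a, c, d, e, f, h, i, j, k, l, m, n} ∩ {a, b, c, d, h, i, m, n} = {a, c, d, h, i, m, n}
So ⟦dog beside n⟧ = {a, c, d, h, i, m, n}.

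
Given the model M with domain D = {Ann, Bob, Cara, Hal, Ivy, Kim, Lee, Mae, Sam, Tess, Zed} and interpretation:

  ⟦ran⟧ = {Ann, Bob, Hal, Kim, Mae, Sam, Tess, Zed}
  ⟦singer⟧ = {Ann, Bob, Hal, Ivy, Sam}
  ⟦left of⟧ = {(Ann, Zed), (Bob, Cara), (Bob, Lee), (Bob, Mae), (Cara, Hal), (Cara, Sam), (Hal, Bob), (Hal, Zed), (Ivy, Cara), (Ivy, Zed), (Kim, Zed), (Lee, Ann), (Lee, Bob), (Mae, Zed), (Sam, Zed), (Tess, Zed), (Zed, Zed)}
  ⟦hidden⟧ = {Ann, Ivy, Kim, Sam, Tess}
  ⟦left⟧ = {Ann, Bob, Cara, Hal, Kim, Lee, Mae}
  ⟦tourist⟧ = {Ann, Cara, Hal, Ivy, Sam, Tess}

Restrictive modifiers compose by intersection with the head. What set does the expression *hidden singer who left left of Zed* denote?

{Ann}

⟦who left⟧ = ⟦left⟧ = {Ann, Bob, Cara, Hal, Kim, Lee, Mae}
⟦left of Zed⟧ = {x : ⟨x, Zed⟩ ∈ ⟦left of⟧} = {Ann, Hal, Ivy, Kim, Mae, Sam, Tess, Zed}
⟦singer⟧ = {Ann, Bob, Hal, Ivy, Sam}
… ∩ ⟦who left⟧ = {Ann, Bob, Hal, Ivy, Sam} ∩ {Ann, Bob, Cara, Hal, Kim, Lee, Mae} = {Ann, Bob, Hal}
… ∩ ⟦left of Zed⟧ = {Ann, Bob, Hal} ∩ {Ann, Hal, Ivy, Kim, Mae, Sam, Tess, Zed} = {Ann, Hal}
… ∩ ⟦hidden⟧ = {Ann, Hal} ∩ {Ann, Ivy, Kim, Sam, Tess} = {Ann}
So ⟦hidden singer who left left of Zed⟧ = {Ann}.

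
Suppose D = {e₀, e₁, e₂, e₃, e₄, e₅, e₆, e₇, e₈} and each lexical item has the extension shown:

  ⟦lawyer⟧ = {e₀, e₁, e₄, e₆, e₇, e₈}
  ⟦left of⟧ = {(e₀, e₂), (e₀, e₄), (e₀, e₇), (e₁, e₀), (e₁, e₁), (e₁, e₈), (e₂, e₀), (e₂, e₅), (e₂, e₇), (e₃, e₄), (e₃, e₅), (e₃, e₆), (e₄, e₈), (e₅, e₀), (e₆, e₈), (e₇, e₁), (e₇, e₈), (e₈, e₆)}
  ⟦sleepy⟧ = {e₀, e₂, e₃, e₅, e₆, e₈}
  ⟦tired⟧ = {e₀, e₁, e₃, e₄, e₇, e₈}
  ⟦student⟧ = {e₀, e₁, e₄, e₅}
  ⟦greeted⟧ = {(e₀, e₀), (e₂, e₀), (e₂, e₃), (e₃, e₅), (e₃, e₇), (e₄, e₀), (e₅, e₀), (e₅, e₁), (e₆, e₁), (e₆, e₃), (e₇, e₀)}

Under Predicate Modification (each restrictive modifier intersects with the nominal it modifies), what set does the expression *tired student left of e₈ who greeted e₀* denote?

⟦left of e₈⟧ = {x : ⟨x, e₈⟩ ∈ ⟦left of⟧} = {e₁, e₄, e₆, e₇}
⟦who greeted e₀⟧ = {x : ⟨x, e₀⟩ ∈ ⟦greeted⟧} = {e₀, e₂, e₄, e₅, e₇}
⟦student⟧ = {e₀, e₁, e₄, e₅}
… ∩ ⟦left of e₈⟧ = {e₀, e₁, e₄, e₅} ∩ {e₁, e₄, e₆, e₇} = {e₁, e₄}
… ∩ ⟦who greeted e₀⟧ = {e₁, e₄} ∩ {e₀, e₂, e₄, e₅, e₇} = {e₄}
… ∩ ⟦tired⟧ = {e₄} ∩ {e₀, e₁, e₃, e₄, e₇, e₈} = {e₄}
So ⟦tired student left of e₈ who greeted e₀⟧ = {e₄}.

{e₄}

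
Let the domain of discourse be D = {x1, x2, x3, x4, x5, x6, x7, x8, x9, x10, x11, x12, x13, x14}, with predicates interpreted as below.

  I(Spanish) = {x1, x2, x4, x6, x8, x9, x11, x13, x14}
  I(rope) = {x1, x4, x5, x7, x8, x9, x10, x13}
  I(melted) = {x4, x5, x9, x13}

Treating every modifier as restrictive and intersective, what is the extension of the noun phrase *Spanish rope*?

⟦rope⟧ = {x1, x4, x5, x7, x8, x9, x10, x13}
… ∩ ⟦Spanish⟧ = {x1, x4, x5, x7, x8, x9, x10, x13} ∩ {x1, x2, x4, x6, x8, x9, x11, x13, x14} = {x1, x4, x8, x9, x13}
So ⟦Spanish rope⟧ = {x1, x4, x8, x9, x13}.

{x1, x4, x8, x9, x13}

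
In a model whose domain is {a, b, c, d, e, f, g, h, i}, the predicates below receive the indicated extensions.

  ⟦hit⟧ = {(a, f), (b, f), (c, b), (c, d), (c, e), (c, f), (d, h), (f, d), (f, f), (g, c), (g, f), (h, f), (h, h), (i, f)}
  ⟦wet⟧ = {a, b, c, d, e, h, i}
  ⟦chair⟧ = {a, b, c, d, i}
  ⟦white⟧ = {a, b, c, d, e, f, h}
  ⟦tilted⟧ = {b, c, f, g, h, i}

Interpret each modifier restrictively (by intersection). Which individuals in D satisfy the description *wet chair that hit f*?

⟦that hit f⟧ = {x : ⟨x, f⟩ ∈ ⟦hit⟧} = {a, b, c, f, g, h, i}
⟦chair⟧ = {a, b, c, d, i}
… ∩ ⟦that hit f⟧ = {a, b, c, d, i} ∩ {a, b, c, f, g, h, i} = {a, b, c, i}
… ∩ ⟦wet⟧ = {a, b, c, i} ∩ {a, b, c, d, e, h, i} = {a, b, c, i}
So ⟦wet chair that hit f⟧ = {a, b, c, i}.

{a, b, c, i}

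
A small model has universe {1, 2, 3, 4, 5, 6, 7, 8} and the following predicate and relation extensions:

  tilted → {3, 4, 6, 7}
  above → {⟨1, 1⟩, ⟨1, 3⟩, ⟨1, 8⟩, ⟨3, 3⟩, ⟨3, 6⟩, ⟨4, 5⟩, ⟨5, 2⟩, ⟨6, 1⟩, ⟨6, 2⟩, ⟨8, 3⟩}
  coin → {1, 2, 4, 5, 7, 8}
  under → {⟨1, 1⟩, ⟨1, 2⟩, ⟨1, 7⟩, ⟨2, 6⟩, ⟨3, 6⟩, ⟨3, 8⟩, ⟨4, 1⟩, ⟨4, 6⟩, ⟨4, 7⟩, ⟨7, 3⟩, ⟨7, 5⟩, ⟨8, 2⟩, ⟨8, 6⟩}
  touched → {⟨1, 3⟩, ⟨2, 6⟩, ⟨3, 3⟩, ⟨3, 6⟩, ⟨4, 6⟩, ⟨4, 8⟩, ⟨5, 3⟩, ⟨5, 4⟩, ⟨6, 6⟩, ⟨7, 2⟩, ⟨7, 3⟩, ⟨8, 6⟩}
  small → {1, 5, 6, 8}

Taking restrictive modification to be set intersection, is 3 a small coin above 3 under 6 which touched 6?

no

⟦above 3⟧ = {x : ⟨x, 3⟩ ∈ ⟦above⟧} = {1, 3, 8}
⟦under 6⟧ = {x : ⟨x, 6⟩ ∈ ⟦under⟧} = {2, 3, 4, 8}
⟦which touched 6⟧ = {x : ⟨x, 6⟩ ∈ ⟦touched⟧} = {2, 3, 4, 6, 8}
⟦coin⟧ = {1, 2, 4, 5, 7, 8}
… ∩ ⟦above 3⟧ = {1, 2, 4, 5, 7, 8} ∩ {1, 3, 8} = {1, 8}
… ∩ ⟦under 6⟧ = {1, 8} ∩ {2, 3, 4, 8} = {8}
… ∩ ⟦which touched 6⟧ = {8} ∩ {2, 3, 4, 6, 8} = {8}
… ∩ ⟦small⟧ = {8} ∩ {1, 5, 6, 8} = {8}
⟦small coin above 3 under 6 which touched 6⟧ = {8}; 3 ∉ this set.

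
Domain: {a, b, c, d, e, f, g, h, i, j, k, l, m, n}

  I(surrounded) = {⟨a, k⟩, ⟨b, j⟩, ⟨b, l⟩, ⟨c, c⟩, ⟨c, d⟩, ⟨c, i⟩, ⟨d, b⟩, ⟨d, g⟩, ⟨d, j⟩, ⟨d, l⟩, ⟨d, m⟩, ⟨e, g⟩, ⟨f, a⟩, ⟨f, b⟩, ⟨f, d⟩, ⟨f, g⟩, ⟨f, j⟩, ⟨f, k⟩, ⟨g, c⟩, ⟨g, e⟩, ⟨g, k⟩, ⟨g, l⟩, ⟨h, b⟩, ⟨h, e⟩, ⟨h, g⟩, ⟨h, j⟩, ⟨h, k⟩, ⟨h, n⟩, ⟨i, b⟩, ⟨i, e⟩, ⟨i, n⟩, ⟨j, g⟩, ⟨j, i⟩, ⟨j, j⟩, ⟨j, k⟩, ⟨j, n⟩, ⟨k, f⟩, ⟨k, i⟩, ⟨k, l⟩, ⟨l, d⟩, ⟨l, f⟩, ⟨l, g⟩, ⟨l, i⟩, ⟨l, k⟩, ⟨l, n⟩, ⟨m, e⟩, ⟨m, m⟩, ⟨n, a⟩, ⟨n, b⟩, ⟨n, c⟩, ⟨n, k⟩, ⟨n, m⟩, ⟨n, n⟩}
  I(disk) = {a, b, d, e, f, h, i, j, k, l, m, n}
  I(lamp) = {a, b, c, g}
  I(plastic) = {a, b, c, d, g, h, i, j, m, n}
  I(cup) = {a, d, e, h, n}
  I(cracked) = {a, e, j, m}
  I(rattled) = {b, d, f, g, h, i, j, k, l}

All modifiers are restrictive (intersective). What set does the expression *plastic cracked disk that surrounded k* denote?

{a, j}

⟦that surrounded k⟧ = {x : ⟨x, k⟩ ∈ ⟦surrounded⟧} = {a, f, g, h, j, l, n}
⟦disk⟧ = {a, b, d, e, f, h, i, j, k, l, m, n}
… ∩ ⟦that surrounded k⟧ = {a, b, d, e, f, h, i, j, k, l, m, n} ∩ {a, f, g, h, j, l, n} = {a, f, h, j, l, n}
… ∩ ⟦plastic⟧ = {a, f, h, j, l, n} ∩ {a, b, c, d, g, h, i, j, m, n} = {a, h, j, n}
… ∩ ⟦cracked⟧ = {a, h, j, n} ∩ {a, e, j, m} = {a, j}
So ⟦plastic cracked disk that surrounded k⟧ = {a, j}.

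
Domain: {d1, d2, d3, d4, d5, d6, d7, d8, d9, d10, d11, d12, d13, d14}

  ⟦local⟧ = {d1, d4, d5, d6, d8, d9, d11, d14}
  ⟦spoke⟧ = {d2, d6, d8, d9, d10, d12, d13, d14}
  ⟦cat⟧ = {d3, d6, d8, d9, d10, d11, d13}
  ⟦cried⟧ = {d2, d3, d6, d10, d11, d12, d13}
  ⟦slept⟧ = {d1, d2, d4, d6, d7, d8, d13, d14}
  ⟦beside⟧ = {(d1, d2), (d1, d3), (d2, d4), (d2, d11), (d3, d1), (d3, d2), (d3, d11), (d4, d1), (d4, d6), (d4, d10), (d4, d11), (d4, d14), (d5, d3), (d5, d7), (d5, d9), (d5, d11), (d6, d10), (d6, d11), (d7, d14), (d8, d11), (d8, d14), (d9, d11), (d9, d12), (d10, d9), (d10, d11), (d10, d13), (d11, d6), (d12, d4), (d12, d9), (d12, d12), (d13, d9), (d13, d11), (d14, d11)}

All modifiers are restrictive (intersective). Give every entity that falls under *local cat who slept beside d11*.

⟦who slept⟧ = ⟦slept⟧ = {d1, d2, d4, d6, d7, d8, d13, d14}
⟦beside d11⟧ = {x : ⟨x, d11⟩ ∈ ⟦beside⟧} = {d2, d3, d4, d5, d6, d8, d9, d10, d13, d14}
⟦cat⟧ = {d3, d6, d8, d9, d10, d11, d13}
… ∩ ⟦who slept⟧ = {d3, d6, d8, d9, d10, d11, d13} ∩ {d1, d2, d4, d6, d7, d8, d13, d14} = {d6, d8, d13}
… ∩ ⟦beside d11⟧ = {d6, d8, d13} ∩ {d2, d3, d4, d5, d6, d8, d9, d10, d13, d14} = {d6, d8, d13}
… ∩ ⟦local⟧ = {d6, d8, d13} ∩ {d1, d4, d5, d6, d8, d9, d11, d14} = {d6, d8}
So ⟦local cat who slept beside d11⟧ = {d6, d8}.

{d6, d8}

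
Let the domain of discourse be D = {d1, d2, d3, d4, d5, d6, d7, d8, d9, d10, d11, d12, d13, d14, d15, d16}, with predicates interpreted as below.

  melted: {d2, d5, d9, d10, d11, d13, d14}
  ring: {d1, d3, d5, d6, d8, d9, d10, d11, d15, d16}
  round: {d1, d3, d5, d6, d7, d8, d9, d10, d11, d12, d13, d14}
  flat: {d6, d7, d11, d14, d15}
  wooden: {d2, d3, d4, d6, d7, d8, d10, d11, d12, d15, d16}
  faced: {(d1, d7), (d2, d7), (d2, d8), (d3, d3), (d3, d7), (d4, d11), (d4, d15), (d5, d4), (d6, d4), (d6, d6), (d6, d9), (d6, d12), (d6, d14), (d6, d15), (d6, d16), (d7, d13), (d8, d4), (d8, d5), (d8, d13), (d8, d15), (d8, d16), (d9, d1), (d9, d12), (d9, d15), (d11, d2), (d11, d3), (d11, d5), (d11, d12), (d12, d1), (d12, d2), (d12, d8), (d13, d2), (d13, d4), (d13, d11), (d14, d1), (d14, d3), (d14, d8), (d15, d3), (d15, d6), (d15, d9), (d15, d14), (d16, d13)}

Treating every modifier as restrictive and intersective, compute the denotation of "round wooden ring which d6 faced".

{d6}

⟦which d6 faced⟧ = {x : ⟨d6, x⟩ ∈ ⟦faced⟧} = {d4, d6, d9, d12, d14, d15, d16}
⟦ring⟧ = {d1, d3, d5, d6, d8, d9, d10, d11, d15, d16}
… ∩ ⟦which d6 faced⟧ = {d1, d3, d5, d6, d8, d9, d10, d11, d15, d16} ∩ {d4, d6, d9, d12, d14, d15, d16} = {d6, d9, d15, d16}
… ∩ ⟦round⟧ = {d6, d9, d15, d16} ∩ {d1, d3, d5, d6, d7, d8, d9, d10, d11, d12, d13, d14} = {d6, d9}
… ∩ ⟦wooden⟧ = {d6, d9} ∩ {d2, d3, d4, d6, d7, d8, d10, d11, d12, d15, d16} = {d6}
So ⟦round wooden ring which d6 faced⟧ = {d6}.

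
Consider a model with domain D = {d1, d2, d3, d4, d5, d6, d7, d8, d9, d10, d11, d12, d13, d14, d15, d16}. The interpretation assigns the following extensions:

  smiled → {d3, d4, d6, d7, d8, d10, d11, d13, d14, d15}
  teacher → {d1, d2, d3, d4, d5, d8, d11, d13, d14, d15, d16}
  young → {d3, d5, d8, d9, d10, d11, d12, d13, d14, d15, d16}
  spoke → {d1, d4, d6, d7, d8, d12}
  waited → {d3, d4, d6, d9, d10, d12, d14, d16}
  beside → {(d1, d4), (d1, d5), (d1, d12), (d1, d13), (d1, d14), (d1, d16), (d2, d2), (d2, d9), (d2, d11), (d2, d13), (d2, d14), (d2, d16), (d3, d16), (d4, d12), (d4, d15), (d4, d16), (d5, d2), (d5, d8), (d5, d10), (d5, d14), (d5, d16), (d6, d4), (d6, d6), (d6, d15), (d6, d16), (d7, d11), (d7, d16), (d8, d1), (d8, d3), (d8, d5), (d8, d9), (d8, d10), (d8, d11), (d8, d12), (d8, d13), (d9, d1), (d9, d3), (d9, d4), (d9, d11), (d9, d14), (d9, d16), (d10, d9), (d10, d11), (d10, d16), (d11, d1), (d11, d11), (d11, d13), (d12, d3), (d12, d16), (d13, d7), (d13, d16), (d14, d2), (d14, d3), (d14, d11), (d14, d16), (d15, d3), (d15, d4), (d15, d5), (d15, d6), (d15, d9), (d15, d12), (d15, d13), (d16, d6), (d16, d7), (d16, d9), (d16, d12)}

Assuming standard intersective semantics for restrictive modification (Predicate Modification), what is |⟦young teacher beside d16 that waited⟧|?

⟦beside d16⟧ = {x : ⟨x, d16⟩ ∈ ⟦beside⟧} = {d1, d2, d3, d4, d5, d6, d7, d9, d10, d12, d13, d14}
⟦that waited⟧ = ⟦waited⟧ = {d3, d4, d6, d9, d10, d12, d14, d16}
⟦teacher⟧ = {d1, d2, d3, d4, d5, d8, d11, d13, d14, d15, d16}
… ∩ ⟦beside d16⟧ = {d1, d2, d3, d4, d5, d8, d11, d13, d14, d15, d16} ∩ {d1, d2, d3, d4, d5, d6, d7, d9, d10, d12, d13, d14} = {d1, d2, d3, d4, d5, d13, d14}
… ∩ ⟦that waited⟧ = {d1, d2, d3, d4, d5, d13, d14} ∩ {d3, d4, d6, d9, d10, d12, d14, d16} = {d3, d4, d14}
… ∩ ⟦young⟧ = {d3, d4, d14} ∩ {d3, d5, d8, d9, d10, d11, d12, d13, d14, d15, d16} = {d3, d14}
⟦young teacher beside d16 that waited⟧ = {d3, d14}, so the cardinality is 2.

2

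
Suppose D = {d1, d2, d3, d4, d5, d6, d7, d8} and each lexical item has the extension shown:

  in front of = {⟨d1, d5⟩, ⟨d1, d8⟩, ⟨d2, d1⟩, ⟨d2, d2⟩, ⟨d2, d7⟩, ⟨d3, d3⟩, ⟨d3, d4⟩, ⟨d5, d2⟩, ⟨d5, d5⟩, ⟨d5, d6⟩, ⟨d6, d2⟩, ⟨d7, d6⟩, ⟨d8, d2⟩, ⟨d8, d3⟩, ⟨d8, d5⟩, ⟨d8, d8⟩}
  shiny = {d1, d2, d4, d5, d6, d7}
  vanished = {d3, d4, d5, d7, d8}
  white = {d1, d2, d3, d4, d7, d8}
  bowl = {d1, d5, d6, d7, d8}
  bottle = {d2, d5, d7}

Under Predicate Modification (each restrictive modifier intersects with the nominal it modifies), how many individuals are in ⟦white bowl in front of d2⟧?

⟦in front of d2⟧ = {x : ⟨x, d2⟩ ∈ ⟦in front of⟧} = {d2, d5, d6, d8}
⟦bowl⟧ = {d1, d5, d6, d7, d8}
… ∩ ⟦in front of d2⟧ = {d1, d5, d6, d7, d8} ∩ {d2, d5, d6, d8} = {d5, d6, d8}
… ∩ ⟦white⟧ = {d5, d6, d8} ∩ {d1, d2, d3, d4, d7, d8} = {d8}
⟦white bowl in front of d2⟧ = {d8}, so the cardinality is 1.

1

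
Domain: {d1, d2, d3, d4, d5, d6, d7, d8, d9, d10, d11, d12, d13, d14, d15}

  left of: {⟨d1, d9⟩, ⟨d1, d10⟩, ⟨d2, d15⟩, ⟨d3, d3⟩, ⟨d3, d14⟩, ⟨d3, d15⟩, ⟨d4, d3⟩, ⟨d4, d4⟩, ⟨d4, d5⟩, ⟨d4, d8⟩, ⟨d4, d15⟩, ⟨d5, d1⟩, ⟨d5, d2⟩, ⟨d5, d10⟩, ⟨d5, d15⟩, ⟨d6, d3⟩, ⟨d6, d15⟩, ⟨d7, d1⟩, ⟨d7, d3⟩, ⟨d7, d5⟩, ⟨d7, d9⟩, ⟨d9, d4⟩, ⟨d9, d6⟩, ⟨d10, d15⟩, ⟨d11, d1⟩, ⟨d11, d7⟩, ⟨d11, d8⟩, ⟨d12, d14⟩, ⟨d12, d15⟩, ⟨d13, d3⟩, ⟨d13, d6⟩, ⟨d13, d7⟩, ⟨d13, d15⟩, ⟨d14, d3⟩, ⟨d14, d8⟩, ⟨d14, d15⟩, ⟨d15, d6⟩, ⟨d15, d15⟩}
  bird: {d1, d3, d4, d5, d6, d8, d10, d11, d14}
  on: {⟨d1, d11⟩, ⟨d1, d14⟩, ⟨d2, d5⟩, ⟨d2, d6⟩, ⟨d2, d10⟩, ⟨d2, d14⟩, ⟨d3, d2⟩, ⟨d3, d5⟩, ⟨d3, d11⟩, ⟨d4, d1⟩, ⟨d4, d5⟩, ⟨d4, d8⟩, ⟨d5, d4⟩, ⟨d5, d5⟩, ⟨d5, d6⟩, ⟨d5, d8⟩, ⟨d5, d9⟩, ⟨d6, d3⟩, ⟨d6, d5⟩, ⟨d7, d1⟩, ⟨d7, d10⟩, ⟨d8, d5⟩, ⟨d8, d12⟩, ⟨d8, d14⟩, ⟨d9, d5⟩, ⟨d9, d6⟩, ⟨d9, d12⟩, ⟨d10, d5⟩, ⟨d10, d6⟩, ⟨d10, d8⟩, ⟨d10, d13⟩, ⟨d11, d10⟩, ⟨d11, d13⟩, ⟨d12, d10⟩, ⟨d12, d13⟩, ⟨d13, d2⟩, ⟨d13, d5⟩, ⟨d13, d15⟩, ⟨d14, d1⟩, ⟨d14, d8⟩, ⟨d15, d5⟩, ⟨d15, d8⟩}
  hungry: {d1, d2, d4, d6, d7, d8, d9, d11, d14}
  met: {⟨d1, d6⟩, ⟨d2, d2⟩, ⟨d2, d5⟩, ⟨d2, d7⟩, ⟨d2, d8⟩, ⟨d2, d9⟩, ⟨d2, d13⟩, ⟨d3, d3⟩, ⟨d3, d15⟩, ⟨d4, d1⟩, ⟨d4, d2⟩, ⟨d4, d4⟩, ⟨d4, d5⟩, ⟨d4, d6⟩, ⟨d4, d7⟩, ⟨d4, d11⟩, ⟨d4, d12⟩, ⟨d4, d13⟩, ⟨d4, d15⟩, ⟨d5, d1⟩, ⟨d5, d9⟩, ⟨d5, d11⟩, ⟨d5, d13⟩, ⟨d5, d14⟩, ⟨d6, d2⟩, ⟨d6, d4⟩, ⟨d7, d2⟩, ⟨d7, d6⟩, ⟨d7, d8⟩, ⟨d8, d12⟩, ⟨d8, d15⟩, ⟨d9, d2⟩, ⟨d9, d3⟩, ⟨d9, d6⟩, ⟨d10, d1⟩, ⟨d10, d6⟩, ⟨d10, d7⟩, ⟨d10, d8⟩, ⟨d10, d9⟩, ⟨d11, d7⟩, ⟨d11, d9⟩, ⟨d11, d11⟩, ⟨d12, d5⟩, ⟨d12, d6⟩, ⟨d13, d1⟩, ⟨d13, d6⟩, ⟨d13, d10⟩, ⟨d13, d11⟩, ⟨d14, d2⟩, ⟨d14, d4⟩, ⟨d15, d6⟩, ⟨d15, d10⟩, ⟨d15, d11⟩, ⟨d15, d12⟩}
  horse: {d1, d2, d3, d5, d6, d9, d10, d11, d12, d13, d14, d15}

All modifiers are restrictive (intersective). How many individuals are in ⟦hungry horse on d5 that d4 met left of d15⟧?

2

⟦on d5⟧ = {x : ⟨x, d5⟩ ∈ ⟦on⟧} = {d2, d3, d4, d5, d6, d8, d9, d10, d13, d15}
⟦that d4 met⟧ = {x : ⟨d4, x⟩ ∈ ⟦met⟧} = {d1, d2, d4, d5, d6, d7, d11, d12, d13, d15}
⟦left of d15⟧ = {x : ⟨x, d15⟩ ∈ ⟦left of⟧} = {d2, d3, d4, d5, d6, d10, d12, d13, d14, d15}
⟦horse⟧ = {d1, d2, d3, d5, d6, d9, d10, d11, d12, d13, d14, d15}
… ∩ ⟦on d5⟧ = {d1, d2, d3, d5, d6, d9, d10, d11, d12, d13, d14, d15} ∩ {d2, d3, d4, d5, d6, d8, d9, d10, d13, d15} = {d2, d3, d5, d6, d9, d10, d13, d15}
… ∩ ⟦that d4 met⟧ = {d2, d3, d5, d6, d9, d10, d13, d15} ∩ {d1, d2, d4, d5, d6, d7, d11, d12, d13, d15} = {d2, d5, d6, d13, d15}
… ∩ ⟦left of d15⟧ = {d2, d5, d6, d13, d15} ∩ {d2, d3, d4, d5, d6, d10, d12, d13, d14, d15} = {d2, d5, d6, d13, d15}
… ∩ ⟦hungry⟧ = {d2, d5, d6, d13, d15} ∩ {d1, d2, d4, d6, d7, d8, d9, d11, d14} = {d2, d6}
⟦hungry horse on d5 that d4 met left of d15⟧ = {d2, d6}, so the cardinality is 2.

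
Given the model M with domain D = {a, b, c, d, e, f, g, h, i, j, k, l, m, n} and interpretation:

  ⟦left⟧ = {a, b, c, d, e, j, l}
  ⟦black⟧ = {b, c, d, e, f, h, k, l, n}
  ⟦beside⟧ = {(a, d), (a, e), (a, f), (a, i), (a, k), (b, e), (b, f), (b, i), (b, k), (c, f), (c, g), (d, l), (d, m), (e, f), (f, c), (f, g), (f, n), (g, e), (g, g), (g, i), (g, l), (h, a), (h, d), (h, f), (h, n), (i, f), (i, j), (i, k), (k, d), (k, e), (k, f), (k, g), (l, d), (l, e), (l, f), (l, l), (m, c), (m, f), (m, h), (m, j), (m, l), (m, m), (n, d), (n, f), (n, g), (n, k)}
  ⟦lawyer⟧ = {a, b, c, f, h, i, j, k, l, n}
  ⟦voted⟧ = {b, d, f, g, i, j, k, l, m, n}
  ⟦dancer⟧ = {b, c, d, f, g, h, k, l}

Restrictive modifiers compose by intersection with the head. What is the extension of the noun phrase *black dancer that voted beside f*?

⟦that voted⟧ = ⟦voted⟧ = {b, d, f, g, i, j, k, l, m, n}
⟦beside f⟧ = {x : ⟨x, f⟩ ∈ ⟦beside⟧} = {a, b, c, e, h, i, k, l, m, n}
⟦dancer⟧ = {b, c, d, f, g, h, k, l}
… ∩ ⟦that voted⟧ = {b, c, d, f, g, h, k, l} ∩ {b, d, f, g, i, j, k, l, m, n} = {b, d, f, g, k, l}
… ∩ ⟦beside f⟧ = {b, d, f, g, k, l} ∩ {a, b, c, e, h, i, k, l, m, n} = {b, k, l}
… ∩ ⟦black⟧ = {b, k, l} ∩ {b, c, d, e, f, h, k, l, n} = {b, k, l}
So ⟦black dancer that voted beside f⟧ = {b, k, l}.

{b, k, l}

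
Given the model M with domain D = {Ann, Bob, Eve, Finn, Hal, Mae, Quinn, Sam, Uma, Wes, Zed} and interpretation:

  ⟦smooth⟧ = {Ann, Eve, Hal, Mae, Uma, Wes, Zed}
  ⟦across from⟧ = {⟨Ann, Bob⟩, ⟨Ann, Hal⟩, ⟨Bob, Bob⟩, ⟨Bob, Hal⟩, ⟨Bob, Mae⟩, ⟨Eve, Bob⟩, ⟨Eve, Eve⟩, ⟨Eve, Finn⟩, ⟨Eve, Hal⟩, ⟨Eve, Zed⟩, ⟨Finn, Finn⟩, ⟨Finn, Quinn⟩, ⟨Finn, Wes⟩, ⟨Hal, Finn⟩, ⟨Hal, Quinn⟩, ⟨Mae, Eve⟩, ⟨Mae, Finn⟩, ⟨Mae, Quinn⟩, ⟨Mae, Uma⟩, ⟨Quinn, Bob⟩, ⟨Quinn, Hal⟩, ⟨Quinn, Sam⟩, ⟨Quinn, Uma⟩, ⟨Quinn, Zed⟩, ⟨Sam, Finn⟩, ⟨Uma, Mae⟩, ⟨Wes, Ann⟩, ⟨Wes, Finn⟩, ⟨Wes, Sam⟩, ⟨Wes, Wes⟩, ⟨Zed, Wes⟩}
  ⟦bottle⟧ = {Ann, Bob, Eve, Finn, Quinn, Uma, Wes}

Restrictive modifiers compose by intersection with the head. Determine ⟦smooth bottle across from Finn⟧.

⟦across from Finn⟧ = {x : ⟨x, Finn⟩ ∈ ⟦across from⟧} = {Eve, Finn, Hal, Mae, Sam, Wes}
⟦bottle⟧ = {Ann, Bob, Eve, Finn, Quinn, Uma, Wes}
… ∩ ⟦across from Finn⟧ = {Ann, Bob, Eve, Finn, Quinn, Uma, Wes} ∩ {Eve, Finn, Hal, Mae, Sam, Wes} = {Eve, Finn, Wes}
… ∩ ⟦smooth⟧ = {Eve, Finn, Wes} ∩ {Ann, Eve, Hal, Mae, Uma, Wes, Zed} = {Eve, Wes}
So ⟦smooth bottle across from Finn⟧ = {Eve, Wes}.

{Eve, Wes}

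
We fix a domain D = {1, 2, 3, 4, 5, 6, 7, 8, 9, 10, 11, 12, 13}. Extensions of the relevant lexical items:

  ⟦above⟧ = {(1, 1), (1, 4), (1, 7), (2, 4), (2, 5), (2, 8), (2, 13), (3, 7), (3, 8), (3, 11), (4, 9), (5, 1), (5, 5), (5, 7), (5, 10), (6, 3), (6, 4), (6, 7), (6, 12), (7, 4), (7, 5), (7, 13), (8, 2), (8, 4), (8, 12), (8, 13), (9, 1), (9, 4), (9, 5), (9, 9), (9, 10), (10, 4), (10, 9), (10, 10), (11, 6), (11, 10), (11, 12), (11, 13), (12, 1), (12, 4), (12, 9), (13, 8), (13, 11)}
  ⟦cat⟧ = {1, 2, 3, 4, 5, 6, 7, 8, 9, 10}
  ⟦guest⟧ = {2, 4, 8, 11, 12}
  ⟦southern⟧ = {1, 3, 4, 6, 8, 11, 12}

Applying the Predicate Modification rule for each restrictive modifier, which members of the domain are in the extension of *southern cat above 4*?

{1, 6, 8}

⟦above 4⟧ = {x : ⟨x, 4⟩ ∈ ⟦above⟧} = {1, 2, 6, 7, 8, 9, 10, 12}
⟦cat⟧ = {1, 2, 3, 4, 5, 6, 7, 8, 9, 10}
… ∩ ⟦above 4⟧ = {1, 2, 3, 4, 5, 6, 7, 8, 9, 10} ∩ {1, 2, 6, 7, 8, 9, 10, 12} = {1, 2, 6, 7, 8, 9, 10}
… ∩ ⟦southern⟧ = {1, 2, 6, 7, 8, 9, 10} ∩ {1, 3, 4, 6, 8, 11, 12} = {1, 6, 8}
So ⟦southern cat above 4⟧ = {1, 6, 8}.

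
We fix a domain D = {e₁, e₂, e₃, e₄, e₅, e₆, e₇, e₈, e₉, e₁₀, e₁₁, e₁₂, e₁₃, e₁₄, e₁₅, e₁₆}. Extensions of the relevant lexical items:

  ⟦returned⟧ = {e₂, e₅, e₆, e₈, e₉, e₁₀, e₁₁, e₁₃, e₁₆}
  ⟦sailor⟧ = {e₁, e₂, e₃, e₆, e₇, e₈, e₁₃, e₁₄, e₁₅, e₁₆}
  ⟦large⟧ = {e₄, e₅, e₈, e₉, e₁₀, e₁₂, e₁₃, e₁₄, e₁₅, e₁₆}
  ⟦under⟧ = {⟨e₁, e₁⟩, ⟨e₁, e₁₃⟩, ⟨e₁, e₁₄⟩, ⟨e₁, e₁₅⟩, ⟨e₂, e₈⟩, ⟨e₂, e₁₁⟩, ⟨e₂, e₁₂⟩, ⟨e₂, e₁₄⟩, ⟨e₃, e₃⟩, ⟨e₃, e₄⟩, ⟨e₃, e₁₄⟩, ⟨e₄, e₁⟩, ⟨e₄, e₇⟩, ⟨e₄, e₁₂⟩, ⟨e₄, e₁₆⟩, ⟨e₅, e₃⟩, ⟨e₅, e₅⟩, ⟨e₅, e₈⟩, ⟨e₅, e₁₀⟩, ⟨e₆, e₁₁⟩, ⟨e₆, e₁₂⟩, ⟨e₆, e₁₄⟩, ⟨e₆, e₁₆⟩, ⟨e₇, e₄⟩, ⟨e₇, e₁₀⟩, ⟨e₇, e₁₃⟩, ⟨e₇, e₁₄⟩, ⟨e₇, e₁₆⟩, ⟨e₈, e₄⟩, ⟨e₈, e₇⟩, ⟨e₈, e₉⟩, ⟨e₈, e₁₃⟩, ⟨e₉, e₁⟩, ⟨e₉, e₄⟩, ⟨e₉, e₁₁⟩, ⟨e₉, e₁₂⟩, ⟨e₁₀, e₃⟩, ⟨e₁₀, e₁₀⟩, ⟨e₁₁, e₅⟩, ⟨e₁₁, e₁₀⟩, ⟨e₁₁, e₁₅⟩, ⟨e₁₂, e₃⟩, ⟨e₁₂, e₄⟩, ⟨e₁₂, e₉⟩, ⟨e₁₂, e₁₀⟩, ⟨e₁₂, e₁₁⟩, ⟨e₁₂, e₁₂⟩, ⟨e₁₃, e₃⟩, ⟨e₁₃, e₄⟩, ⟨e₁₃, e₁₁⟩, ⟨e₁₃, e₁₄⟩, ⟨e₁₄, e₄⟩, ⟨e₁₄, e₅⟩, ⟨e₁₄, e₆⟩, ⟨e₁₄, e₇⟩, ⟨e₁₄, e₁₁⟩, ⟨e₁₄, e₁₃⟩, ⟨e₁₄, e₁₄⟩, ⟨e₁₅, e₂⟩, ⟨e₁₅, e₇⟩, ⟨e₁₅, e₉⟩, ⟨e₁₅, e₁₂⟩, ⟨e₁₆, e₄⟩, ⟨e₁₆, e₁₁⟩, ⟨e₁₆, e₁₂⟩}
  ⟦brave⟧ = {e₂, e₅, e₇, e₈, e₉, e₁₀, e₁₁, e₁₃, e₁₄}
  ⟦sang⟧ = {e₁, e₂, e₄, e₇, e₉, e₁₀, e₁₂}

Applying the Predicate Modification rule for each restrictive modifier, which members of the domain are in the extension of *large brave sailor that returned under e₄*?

{e₈, e₁₃}

⟦that returned⟧ = ⟦returned⟧ = {e₂, e₅, e₆, e₈, e₉, e₁₀, e₁₁, e₁₃, e₁₆}
⟦under e₄⟧ = {x : ⟨x, e₄⟩ ∈ ⟦under⟧} = {e₃, e₇, e₈, e₉, e₁₂, e₁₃, e₁₄, e₁₆}
⟦sailor⟧ = {e₁, e₂, e₃, e₆, e₇, e₈, e₁₃, e₁₄, e₁₅, e₁₆}
… ∩ ⟦that returned⟧ = {e₁, e₂, e₃, e₆, e₇, e₈, e₁₃, e₁₄, e₁₅, e₁₆} ∩ {e₂, e₅, e₆, e₈, e₉, e₁₀, e₁₁, e₁₃, e₁₆} = {e₂, e₆, e₈, e₁₃, e₁₆}
… ∩ ⟦under e₄⟧ = {e₂, e₆, e₈, e₁₃, e₁₆} ∩ {e₃, e₇, e₈, e₉, e₁₂, e₁₃, e₁₄, e₁₆} = {e₈, e₁₃, e₁₆}
… ∩ ⟦large⟧ = {e₈, e₁₃, e₁₆} ∩ {e₄, e₅, e₈, e₉, e₁₀, e₁₂, e₁₃, e₁₄, e₁₅, e₁₆} = {e₈, e₁₃, e₁₆}
… ∩ ⟦brave⟧ = {e₈, e₁₃, e₁₆} ∩ {e₂, e₅, e₇, e₈, e₉, e₁₀, e₁₁, e₁₃, e₁₄} = {e₈, e₁₃}
So ⟦large brave sailor that returned under e₄⟧ = {e₈, e₁₃}.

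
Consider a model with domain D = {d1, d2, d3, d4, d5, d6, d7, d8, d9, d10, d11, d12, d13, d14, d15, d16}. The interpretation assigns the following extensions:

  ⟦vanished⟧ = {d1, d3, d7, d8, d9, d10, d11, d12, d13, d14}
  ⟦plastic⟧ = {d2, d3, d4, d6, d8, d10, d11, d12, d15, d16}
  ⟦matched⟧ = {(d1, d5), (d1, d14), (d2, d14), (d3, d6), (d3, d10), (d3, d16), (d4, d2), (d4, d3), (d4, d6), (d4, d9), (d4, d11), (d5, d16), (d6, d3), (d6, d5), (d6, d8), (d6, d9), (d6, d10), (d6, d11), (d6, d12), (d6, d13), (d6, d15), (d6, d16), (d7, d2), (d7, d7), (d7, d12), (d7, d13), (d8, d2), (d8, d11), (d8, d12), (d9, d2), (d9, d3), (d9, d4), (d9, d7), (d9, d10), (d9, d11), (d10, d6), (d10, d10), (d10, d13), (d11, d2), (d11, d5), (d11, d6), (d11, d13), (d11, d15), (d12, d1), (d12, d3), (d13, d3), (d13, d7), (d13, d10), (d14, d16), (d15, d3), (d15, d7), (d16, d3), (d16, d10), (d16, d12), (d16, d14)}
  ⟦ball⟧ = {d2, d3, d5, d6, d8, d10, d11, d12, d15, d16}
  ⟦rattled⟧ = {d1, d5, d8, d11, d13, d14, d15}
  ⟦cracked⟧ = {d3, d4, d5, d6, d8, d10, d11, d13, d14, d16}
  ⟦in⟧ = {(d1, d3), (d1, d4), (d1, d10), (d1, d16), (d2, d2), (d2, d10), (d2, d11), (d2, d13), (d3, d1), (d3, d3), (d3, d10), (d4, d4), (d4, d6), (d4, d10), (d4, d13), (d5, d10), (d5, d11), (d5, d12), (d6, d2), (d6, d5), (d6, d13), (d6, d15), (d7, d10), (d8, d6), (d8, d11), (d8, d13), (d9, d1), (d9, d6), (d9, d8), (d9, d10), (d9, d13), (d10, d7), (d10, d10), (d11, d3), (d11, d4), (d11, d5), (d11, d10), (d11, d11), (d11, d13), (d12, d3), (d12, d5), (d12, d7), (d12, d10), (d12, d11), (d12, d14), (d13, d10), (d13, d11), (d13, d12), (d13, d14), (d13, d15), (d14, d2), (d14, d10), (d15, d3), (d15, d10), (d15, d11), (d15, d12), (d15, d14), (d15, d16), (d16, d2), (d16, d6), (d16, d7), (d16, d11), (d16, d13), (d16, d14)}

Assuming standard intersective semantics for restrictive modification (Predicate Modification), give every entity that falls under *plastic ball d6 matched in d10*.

{d3, d10, d11, d12, d15}

⟦d6 matched⟧ = {x : ⟨d6, x⟩ ∈ ⟦matched⟧} = {d3, d5, d8, d9, d10, d11, d12, d13, d15, d16}
⟦in d10⟧ = {x : ⟨x, d10⟩ ∈ ⟦in⟧} = {d1, d2, d3, d4, d5, d7, d9, d10, d11, d12, d13, d14, d15}
⟦ball⟧ = {d2, d3, d5, d6, d8, d10, d11, d12, d15, d16}
… ∩ ⟦d6 matched⟧ = {d2, d3, d5, d6, d8, d10, d11, d12, d15, d16} ∩ {d3, d5, d8, d9, d10, d11, d12, d13, d15, d16} = {d3, d5, d8, d10, d11, d12, d15, d16}
… ∩ ⟦in d10⟧ = {d3, d5, d8, d10, d11, d12, d15, d16} ∩ {d1, d2, d3, d4, d5, d7, d9, d10, d11, d12, d13, d14, d15} = {d3, d5, d10, d11, d12, d15}
… ∩ ⟦plastic⟧ = {d3, d5, d10, d11, d12, d15} ∩ {d2, d3, d4, d6, d8, d10, d11, d12, d15, d16} = {d3, d10, d11, d12, d15}
So ⟦plastic ball d6 matched in d10⟧ = {d3, d10, d11, d12, d15}.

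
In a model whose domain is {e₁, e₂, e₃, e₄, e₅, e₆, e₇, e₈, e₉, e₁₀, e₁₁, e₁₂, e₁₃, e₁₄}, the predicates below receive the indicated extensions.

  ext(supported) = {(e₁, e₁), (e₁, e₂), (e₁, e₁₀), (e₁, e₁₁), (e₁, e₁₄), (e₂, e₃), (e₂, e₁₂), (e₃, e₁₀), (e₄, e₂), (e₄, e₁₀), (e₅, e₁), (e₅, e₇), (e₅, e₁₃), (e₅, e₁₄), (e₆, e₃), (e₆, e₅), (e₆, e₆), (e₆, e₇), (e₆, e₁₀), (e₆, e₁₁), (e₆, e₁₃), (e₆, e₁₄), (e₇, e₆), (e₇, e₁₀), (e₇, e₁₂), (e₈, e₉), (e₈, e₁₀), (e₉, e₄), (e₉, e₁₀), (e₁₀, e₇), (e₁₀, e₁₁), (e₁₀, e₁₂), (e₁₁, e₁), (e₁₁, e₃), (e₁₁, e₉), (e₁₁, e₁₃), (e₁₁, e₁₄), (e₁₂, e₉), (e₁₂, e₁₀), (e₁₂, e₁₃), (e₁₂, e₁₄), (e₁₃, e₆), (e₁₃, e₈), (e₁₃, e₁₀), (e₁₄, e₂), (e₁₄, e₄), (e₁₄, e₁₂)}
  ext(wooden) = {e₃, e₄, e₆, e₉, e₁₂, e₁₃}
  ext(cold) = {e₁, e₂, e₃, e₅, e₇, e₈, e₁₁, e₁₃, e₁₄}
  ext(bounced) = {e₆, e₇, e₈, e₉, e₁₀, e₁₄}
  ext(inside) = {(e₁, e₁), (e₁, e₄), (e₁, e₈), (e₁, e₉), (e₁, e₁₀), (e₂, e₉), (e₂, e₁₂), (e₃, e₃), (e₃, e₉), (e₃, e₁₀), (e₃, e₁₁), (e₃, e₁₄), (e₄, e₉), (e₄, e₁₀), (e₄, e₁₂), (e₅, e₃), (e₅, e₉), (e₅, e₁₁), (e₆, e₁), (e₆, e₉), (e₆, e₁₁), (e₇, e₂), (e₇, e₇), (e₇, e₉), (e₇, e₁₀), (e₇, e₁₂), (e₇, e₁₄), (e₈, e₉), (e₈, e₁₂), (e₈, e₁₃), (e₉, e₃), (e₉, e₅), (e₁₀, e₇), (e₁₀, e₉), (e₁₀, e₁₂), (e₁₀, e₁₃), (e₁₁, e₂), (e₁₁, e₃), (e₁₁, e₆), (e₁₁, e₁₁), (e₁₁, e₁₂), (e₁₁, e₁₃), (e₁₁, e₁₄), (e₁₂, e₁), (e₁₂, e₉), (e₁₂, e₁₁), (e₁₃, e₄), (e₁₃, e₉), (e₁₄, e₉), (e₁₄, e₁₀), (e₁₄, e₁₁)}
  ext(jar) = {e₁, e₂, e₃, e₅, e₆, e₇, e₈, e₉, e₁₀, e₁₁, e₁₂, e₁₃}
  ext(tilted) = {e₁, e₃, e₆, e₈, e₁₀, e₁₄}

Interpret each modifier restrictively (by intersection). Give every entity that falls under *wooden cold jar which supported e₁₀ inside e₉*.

⟦which supported e₁₀⟧ = {x : ⟨x, e₁₀⟩ ∈ ⟦supported⟧} = {e₁, e₃, e₄, e₆, e₇, e₈, e₉, e₁₂, e₁₃}
⟦inside e₉⟧ = {x : ⟨x, e₉⟩ ∈ ⟦inside⟧} = {e₁, e₂, e₃, e₄, e₅, e₆, e₇, e₈, e₁₀, e₁₂, e₁₃, e₁₄}
⟦jar⟧ = {e₁, e₂, e₃, e₅, e₆, e₇, e₈, e₉, e₁₀, e₁₁, e₁₂, e₁₃}
… ∩ ⟦which supported e₁₀⟧ = {e₁, e₂, e₃, e₅, e₆, e₇, e₈, e₉, e₁₀, e₁₁, e₁₂, e₁₃} ∩ {e₁, e₃, e₄, e₆, e₇, e₈, e₉, e₁₂, e₁₃} = {e₁, e₃, e₆, e₇, e₈, e₉, e₁₂, e₁₃}
… ∩ ⟦inside e₉⟧ = {e₁, e₃, e₆, e₇, e₈, e₉, e₁₂, e₁₃} ∩ {e₁, e₂, e₃, e₄, e₅, e₆, e₇, e₈, e₁₀, e₁₂, e₁₃, e₁₄} = {e₁, e₃, e₆, e₇, e₈, e₁₂, e₁₃}
… ∩ ⟦wooden⟧ = {e₁, e₃, e₆, e₇, e₈, e₁₂, e₁₃} ∩ {e₃, e₄, e₆, e₉, e₁₂, e₁₃} = {e₃, e₆, e₁₂, e₁₃}
… ∩ ⟦cold⟧ = {e₃, e₆, e₁₂, e₁₃} ∩ {e₁, e₂, e₃, e₅, e₇, e₈, e₁₁, e₁₃, e₁₄} = {e₃, e₁₃}
So ⟦wooden cold jar which supported e₁₀ inside e₉⟧ = {e₃, e₁₃}.

{e₃, e₁₃}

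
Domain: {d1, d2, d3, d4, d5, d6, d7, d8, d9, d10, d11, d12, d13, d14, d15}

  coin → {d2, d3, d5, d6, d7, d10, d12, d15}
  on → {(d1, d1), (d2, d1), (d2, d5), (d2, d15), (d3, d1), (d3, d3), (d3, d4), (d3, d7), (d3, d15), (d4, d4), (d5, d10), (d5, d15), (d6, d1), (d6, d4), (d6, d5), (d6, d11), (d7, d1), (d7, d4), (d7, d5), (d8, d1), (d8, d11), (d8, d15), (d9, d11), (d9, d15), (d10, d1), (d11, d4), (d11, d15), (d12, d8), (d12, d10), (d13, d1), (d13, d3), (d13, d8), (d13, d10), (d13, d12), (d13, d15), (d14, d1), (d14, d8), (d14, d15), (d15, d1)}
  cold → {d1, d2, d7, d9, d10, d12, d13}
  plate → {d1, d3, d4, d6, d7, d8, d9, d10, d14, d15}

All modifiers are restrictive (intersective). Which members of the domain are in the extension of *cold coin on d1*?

{d2, d7, d10}

⟦on d1⟧ = {x : ⟨x, d1⟩ ∈ ⟦on⟧} = {d1, d2, d3, d6, d7, d8, d10, d13, d14, d15}
⟦coin⟧ = {d2, d3, d5, d6, d7, d10, d12, d15}
… ∩ ⟦on d1⟧ = {d2, d3, d5, d6, d7, d10, d12, d15} ∩ {d1, d2, d3, d6, d7, d8, d10, d13, d14, d15} = {d2, d3, d6, d7, d10, d15}
… ∩ ⟦cold⟧ = {d2, d3, d6, d7, d10, d15} ∩ {d1, d2, d7, d9, d10, d12, d13} = {d2, d7, d10}
So ⟦cold coin on d1⟧ = {d2, d7, d10}.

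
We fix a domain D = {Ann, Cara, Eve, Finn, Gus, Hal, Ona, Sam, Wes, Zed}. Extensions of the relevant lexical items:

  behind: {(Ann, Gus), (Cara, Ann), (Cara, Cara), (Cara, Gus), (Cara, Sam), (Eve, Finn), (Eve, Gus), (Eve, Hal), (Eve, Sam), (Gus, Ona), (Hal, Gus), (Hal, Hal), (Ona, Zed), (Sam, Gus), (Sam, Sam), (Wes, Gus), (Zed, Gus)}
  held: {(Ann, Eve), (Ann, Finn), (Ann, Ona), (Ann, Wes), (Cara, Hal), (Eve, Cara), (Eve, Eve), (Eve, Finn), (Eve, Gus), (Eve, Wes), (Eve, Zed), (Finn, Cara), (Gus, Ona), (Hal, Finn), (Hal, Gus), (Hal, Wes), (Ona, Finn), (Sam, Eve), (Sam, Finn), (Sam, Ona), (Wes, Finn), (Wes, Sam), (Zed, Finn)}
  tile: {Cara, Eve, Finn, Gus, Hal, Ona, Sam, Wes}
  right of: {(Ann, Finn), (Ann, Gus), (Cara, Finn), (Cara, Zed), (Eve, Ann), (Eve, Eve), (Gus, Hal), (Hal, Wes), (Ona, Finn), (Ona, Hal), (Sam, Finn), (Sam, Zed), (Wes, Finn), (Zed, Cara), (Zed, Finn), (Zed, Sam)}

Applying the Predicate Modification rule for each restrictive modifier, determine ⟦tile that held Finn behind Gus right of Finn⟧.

⟦that held Finn⟧ = {x : ⟨x, Finn⟩ ∈ ⟦held⟧} = {Ann, Eve, Hal, Ona, Sam, Wes, Zed}
⟦behind Gus⟧ = {x : ⟨x, Gus⟩ ∈ ⟦behind⟧} = {Ann, Cara, Eve, Hal, Sam, Wes, Zed}
⟦right of Finn⟧ = {x : ⟨x, Finn⟩ ∈ ⟦right of⟧} = {Ann, Cara, Ona, Sam, Wes, Zed}
⟦tile⟧ = {Cara, Eve, Finn, Gus, Hal, Ona, Sam, Wes}
… ∩ ⟦that held Finn⟧ = {Cara, Eve, Finn, Gus, Hal, Ona, Sam, Wes} ∩ {Ann, Eve, Hal, Ona, Sam, Wes, Zed} = {Eve, Hal, Ona, Sam, Wes}
… ∩ ⟦behind Gus⟧ = {Eve, Hal, Ona, Sam, Wes} ∩ {Ann, Cara, Eve, Hal, Sam, Wes, Zed} = {Eve, Hal, Sam, Wes}
… ∩ ⟦right of Finn⟧ = {Eve, Hal, Sam, Wes} ∩ {Ann, Cara, Ona, Sam, Wes, Zed} = {Sam, Wes}
So ⟦tile that held Finn behind Gus right of Finn⟧ = {Sam, Wes}.

{Sam, Wes}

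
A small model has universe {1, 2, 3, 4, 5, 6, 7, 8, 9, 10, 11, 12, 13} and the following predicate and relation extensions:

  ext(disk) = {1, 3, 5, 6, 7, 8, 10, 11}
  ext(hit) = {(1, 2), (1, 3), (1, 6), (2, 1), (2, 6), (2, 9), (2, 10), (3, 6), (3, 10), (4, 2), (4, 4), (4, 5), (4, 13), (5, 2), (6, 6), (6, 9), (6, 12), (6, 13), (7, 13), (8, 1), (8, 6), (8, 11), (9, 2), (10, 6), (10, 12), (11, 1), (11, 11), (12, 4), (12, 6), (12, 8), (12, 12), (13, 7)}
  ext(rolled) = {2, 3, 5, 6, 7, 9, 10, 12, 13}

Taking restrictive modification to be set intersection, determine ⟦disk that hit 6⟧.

{1, 3, 6, 8, 10}

⟦that hit 6⟧ = {x : ⟨x, 6⟩ ∈ ⟦hit⟧} = {1, 2, 3, 6, 8, 10, 12}
⟦disk⟧ = {1, 3, 5, 6, 7, 8, 10, 11}
… ∩ ⟦that hit 6⟧ = {1, 3, 5, 6, 7, 8, 10, 11} ∩ {1, 2, 3, 6, 8, 10, 12} = {1, 3, 6, 8, 10}
So ⟦disk that hit 6⟧ = {1, 3, 6, 8, 10}.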